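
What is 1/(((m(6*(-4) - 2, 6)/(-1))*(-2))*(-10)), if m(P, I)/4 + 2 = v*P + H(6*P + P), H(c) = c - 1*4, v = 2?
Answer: 1/19200 ≈ 5.2083e-5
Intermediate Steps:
H(c) = -4 + c (H(c) = c - 4 = -4 + c)
m(P, I) = -24 + 36*P (m(P, I) = -8 + 4*(2*P + (-4 + (6*P + P))) = -8 + 4*(2*P + (-4 + 7*P)) = -8 + 4*(-4 + 9*P) = -8 + (-16 + 36*P) = -24 + 36*P)
1/(((m(6*(-4) - 2, 6)/(-1))*(-2))*(-10)) = 1/((((-24 + 36*(6*(-4) - 2))/(-1))*(-2))*(-10)) = 1/((((-24 + 36*(-24 - 2))*(-1))*(-2))*(-10)) = 1/((((-24 + 36*(-26))*(-1))*(-2))*(-10)) = 1/((((-24 - 936)*(-1))*(-2))*(-10)) = 1/((-960*(-1)*(-2))*(-10)) = 1/((960*(-2))*(-10)) = 1/(-1920*(-10)) = 1/19200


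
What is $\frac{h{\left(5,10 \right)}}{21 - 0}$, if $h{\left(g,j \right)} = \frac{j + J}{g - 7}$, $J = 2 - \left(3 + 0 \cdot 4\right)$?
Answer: $- \frac{3}{14} \approx -0.21429$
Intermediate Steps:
$J = -1$ ($J = 2 - \left(3 + 0\right) = 2 - 3 = -1$)
$h{\left(g,j \right)} = \frac{-1 + j}{-7 + g}$ ($h{\left(g,j \right)} = \frac{j - 1}{g - 7} = \frac{-1 + j}{-7 + g}$)
$\frac{h{\left(5,10 \right)}}{21 - 0} = \frac{\frac{1}{-7 + 5} \left(-1 + 10\right)}{21 - 0} = \frac{\frac{1}{-2} \cdot 9}{21 + 0} = \frac{\left(- \frac{1}{2}\right) 9}{21} = \left(- \frac{9}{2}\right) \frac{1}{21} = - \frac{3}{14}$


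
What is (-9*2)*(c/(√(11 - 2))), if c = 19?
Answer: -114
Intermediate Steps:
(-9*2)*(c/(√(11 - 2))) = (-9*2)*(19/(√(11 - 2))) = -342/(√9) = -342/3 = -18*19/3 = -114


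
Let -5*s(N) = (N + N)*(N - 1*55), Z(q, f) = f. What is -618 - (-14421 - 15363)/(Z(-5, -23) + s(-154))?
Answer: -40001886/64487 ≈ -620.31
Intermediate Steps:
s(N) = -2*N*(-55 + N)/5 (s(N) = -(N + N)*(N - 1*55)/5 = -2*N*(N - 55)/5 = -2*N*(-55 + N)/5)
-618 - (-14421 - 15363)/(Z(-5, -23) + s(-154)) = -618 - (-14421 - 15363)/(-23 + (2/5)*(-154)*(55 - 1*(-154))) = -618 - (-29784)/(-23 + (2/5)*(-154)*(55 + 154)) = -618 - (-29784)/(-23 + (2/5)*(-154)*209) = -618 - (-29784)/(-23 - 64372/5) = -618 - (-29784)/(-64487/5) = -618 - (-29784)*(-5)/64487 = -618 - 1*148920/64487 = -618 - 148920/64487 = -40001886/64487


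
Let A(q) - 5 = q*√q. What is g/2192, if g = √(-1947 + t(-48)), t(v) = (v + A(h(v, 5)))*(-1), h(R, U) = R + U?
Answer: √(-1904 + 43*I*√43)/2192 ≈ 0.00147 + 0.019961*I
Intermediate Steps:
A(q) = 5 + q^(3/2) (A(q) = 5 + q*√q = 5 + q^(3/2))
t(v) = -5 - v - (5 + v)^(3/2) (t(v) = (v + (5 + (v + 5)^(3/2)))*(-1) = (v + (5 + (5 + v)^(3/2)))*(-1) = (5 + v + (5 + v)^(3/2))*(-1) = -5 - v - (5 + v)^(3/2))
g = √(-1904 + 43*I*√43) (g = √(-1947 + (-5 - 1*(-48) - (5 - 48)^(3/2))) = √(-1947 + (-5 + 48 - (-43)^(3/2))) = √(-1947 + (-5 + 48 - (-43)*I*√43)) = √(-1947 + (-5 + 48 + 43*I*√43)) = √(-1947 + (43 + 43*I*√43)) = √(-1904 + 43*I*√43) ≈ 3.2222 + 43.754*I)
g/2192 = √(-1904 + 43*I*√43)/2192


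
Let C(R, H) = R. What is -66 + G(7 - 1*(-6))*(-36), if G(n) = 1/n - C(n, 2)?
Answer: 5190/13 ≈ 399.23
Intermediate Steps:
G(n) = 1/n - n
-66 + G(7 - 1*(-6))*(-36) = -66 + (1/(7 - 1*(-6)) - (7 - 1*(-6)))*(-36) = -66 + (1/(7 + 6) - (7 + 6))*(-36) = -66 + (1/13 - 1*13)*(-36) = -66 + (1/13 - 13)*(-36) = -66 - 168/13*(-36) = -66 + 6048/13 = 5190/13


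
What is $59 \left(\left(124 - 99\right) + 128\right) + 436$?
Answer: $9463$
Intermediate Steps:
$59 \left(\left(124 - 99\right) + 128\right) + 436 = 59 \left(25 + 128\right) + 436 = 59 \cdot 153 + 436 = 9027 + 436 = 9463$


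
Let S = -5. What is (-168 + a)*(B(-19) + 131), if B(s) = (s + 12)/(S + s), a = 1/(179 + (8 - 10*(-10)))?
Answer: -151925465/6888 ≈ -22057.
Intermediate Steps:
a = 1/287 (a = 1/(179 + (8 + 100)) = 1/(179 + 108) = 1/287 ≈ 0.0034843)
B(s) = (12 + s)/(-5 + s) (B(s) = (s + 12)/(-5 + s) = (12 + s)/(-5 + s))
(-168 + a)*(B(-19) + 131) = (-168 + 1/287)*((12 - 19)/(-5 - 19) + 131) = -48215*(-7/(-24) + 131)/287 = -48215*(-1/24*(-7) + 131)/287 = -48215*(7/24 + 131)/287 = -48215/287*3151/24 = -151925465/6888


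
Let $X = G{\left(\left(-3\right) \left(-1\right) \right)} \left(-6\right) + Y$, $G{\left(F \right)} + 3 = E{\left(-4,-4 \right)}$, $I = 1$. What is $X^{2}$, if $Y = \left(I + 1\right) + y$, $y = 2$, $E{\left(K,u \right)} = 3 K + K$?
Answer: $13924$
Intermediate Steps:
$E{\left(K,u \right)} = 4 K$
$G{\left(F \right)} = -19$ ($G{\left(F \right)} = -3 + 4 \left(-4\right) = -3 - 16 = -19$)
$Y = 4$ ($Y = \left(1 + 1\right) + 2 = 2 + 2 = 4$)
$X = 118$ ($X = \left(-19\right) \left(-6\right) + 4 = 114 + 4 = 118$)
$X^{2} = 118^{2} = 13924$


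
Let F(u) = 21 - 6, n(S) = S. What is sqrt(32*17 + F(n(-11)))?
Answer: sqrt(559) ≈ 23.643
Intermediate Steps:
F(u) = 15
sqrt(32*17 + F(n(-11))) = sqrt(32*17 + 15) = sqrt(544 + 15) = sqrt(559)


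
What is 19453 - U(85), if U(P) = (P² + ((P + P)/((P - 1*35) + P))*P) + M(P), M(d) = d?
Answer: 324971/27 ≈ 12036.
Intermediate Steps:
U(P) = P + P² + 2*P²/(-35 + 2*P) (U(P) = (P² + ((P + P)/((P - 1*35) + P))*P) + P = (P² + ((2*P)/((P - 35) + P))*P) + P = (P² + ((2*P)/((-35 + P) + P))*P) + P = (P² + ((2*P)/(-35 + 2*P))*P) + P = (P² + (2*P/(-35 + 2*P))*P) + P = (P² + 2*P²/(-35 + 2*P)) + P = P + P² + 2*P²/(-35 + 2*P))
19453 - U(85) = 19453 - 85*(-35 - 31*85 + 2*85²)/(-35 + 2*85) = 19453 - 85*(-35 - 2635 + 2*7225)/(-35 + 170) = 19453 - 85*(-35 - 2635 + 14450)/135 = 19453 - 85*11780/135 = 19453 - 1*200260/27 = 19453 - 200260/27 = 324971/27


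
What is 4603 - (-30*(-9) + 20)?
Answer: 4313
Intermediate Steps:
4603 - (-30*(-9) + 20) = 4603 - (270 + 20) = 4603 - 1*290 = 4603 - 290 = 4313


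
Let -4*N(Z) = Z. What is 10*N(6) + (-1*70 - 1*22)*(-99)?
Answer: 9093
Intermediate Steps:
N(Z) = -Z/4
10*N(6) + (-1*70 - 1*22)*(-99) = 10*(-¼*6) + (-1*70 - 1*22)*(-99) = 10*(-3/2) + (-70 - 22)*(-99) = -15 - 92*(-99) = -15 + 9108 = 9093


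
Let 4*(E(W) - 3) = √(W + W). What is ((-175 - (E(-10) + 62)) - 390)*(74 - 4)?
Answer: -44100 - 35*I*√5 ≈ -44100.0 - 78.262*I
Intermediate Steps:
E(W) = 3 + √2*√W/4 (E(W) = 3 + √(W + W)/4 = 3 + √(2*W)/4 = 3 + (√2*√W)/4 = 3 + √2*√W/4)
((-175 - (E(-10) + 62)) - 390)*(74 - 4) = ((-175 - ((3 + √2*√(-10)/4) + 62)) - 390)*(74 - 4) = ((-175 - ((3 + √2*(I*√10)/4) + 62)) - 390)*70 = ((-175 - ((3 + I*√5/2) + 62)) - 390)*70 = ((-175 - (65 + I*√5/2)) - 390)*70 = ((-175 + (-65 - I*√5/2)) - 390)*70 = ((-240 - I*√5/2) - 390)*70 = (-630 - I*√5/2)*70 = -44100 - 35*I*√5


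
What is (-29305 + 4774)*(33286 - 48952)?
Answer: 384302646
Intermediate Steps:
(-29305 + 4774)*(33286 - 48952) = -24531*(-15666) = 384302646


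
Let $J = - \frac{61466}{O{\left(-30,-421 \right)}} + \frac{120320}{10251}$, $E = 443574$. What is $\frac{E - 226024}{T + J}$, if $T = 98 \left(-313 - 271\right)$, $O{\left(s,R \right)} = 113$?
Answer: $- \frac{126000935325}{33455961511} \approx -3.7662$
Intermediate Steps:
$T = -57232$ ($T = 98 \left(-584\right) = -57232$)
$J = - \frac{616491806}{1158363}$ ($J = - \frac{61466}{113} + \frac{120320}{10251} = - \frac{616491806}{1158363} \approx -532.21$)
$\frac{E - 226024}{T + J} = \frac{443574 - 226024}{-57232 - \frac{616491806}{1158363}} = \frac{217550}{- \frac{66911923022}{1158363}} = 217550 \left(- \frac{1158363}{66911923022}\right) = - \frac{126000935325}{33455961511}$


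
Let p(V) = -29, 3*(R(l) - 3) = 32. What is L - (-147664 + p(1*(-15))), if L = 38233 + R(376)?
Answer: 557819/3 ≈ 1.8594e+5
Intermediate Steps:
R(l) = 41/3 (R(l) = 3 + (⅓)*32 = 3 + 32/3 = 41/3)
L = 114740/3 (L = 38233 + 41/3 = 114740/3 ≈ 38247.)
L - (-147664 + p(1*(-15))) = 114740/3 - (-147664 - 29) = 114740/3 - 1*(-147693) = 114740/3 + 147693 = 557819/3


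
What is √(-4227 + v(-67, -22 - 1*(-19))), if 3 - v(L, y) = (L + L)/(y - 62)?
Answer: 7*I*√364390/65 ≈ 65.008*I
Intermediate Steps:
v(L, y) = 3 - 2*L/(-62 + y) (v(L, y) = 3 - (L + L)/(y - 62) = 3 - 2*L/(-62 + y))
√(-4227 + v(-67, -22 - 1*(-19))) = √(-4227 + (-186 - 2*(-67) + 3*(-22 - 1*(-19)))/(-62 + (-22 - 1*(-19)))) = √(-4227 + (-186 + 134 + 3*(-22 + 19))/(-62 + (-22 + 19))) = √(-4227 + (-186 + 134 + 3*(-3))/(-62 - 3)) = √(-4227 + (-186 + 134 - 9)/(-65)) = √(-4227 - 1/65*(-61)) = √(-4227 + 61/65) = √(-274694/65) = 7*I*√364390/65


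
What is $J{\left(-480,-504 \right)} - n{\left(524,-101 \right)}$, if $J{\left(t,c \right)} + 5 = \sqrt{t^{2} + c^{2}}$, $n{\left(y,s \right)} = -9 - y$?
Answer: $1224$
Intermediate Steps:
$J{\left(t,c \right)} = -5 + \sqrt{c^{2} + t^{2}}$ ($J{\left(t,c \right)} = -5 + \sqrt{t^{2} + c^{2}} = -5 + \sqrt{c^{2} + t^{2}}$)
$J{\left(-480,-504 \right)} - n{\left(524,-101 \right)} = \left(-5 + \sqrt{\left(-504\right)^{2} + \left(-480\right)^{2}}\right) - \left(-9 - 524\right) = \left(-5 + \sqrt{254016 + 230400}\right) - \left(-9 - 524\right) = \left(-5 + \sqrt{484416}\right) - -533 = \left(-5 + 696\right) + 533 = 691 + 533 = 1224$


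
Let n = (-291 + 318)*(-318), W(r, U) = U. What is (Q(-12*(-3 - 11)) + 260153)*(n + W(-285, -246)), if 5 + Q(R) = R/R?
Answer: -2297635968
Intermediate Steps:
Q(R) = -4 (Q(R) = -5 + R/R = -5 + 1 = -4)
n = -8586 (n = 27*(-318) = -8586)
(Q(-12*(-3 - 11)) + 260153)*(n + W(-285, -246)) = (-4 + 260153)*(-8586 - 246) = 260149*(-8832) = -2297635968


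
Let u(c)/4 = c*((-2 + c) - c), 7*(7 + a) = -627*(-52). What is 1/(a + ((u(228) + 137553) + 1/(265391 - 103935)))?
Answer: 1130192/158656030055 ≈ 7.1235e-6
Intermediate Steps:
a = 32555/7 (a = -7 + (-627*(-52))/7 = -7 + (1/7)*32604 = -7 + 32604/7 = 32555/7 ≈ 4650.7)
u(c) = -8*c (u(c) = 4*(c*((-2 + c) - c)) = 4*(c*(-2)) = 4*(-2*c) = -8*c)
1/(a + ((u(228) + 137553) + 1/(265391 - 103935))) = 1/(32555/7 + ((-8*228 + 137553) + 1/(265391 - 103935))) = 1/(32555/7 + ((-1824 + 137553) + 1/161456)) = 1/(32555/7 + (135729 + 1/161456)) = 1/(32555/7 + 21914261425/161456) = 1/(158656030055/1130192) = 1130192/158656030055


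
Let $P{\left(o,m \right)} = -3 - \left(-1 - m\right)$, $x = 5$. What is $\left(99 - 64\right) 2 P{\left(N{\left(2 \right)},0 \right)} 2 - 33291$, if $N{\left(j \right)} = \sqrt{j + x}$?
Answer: $-33571$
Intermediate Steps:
$N{\left(j \right)} = \sqrt{5 + j}$ ($N{\left(j \right)} = \sqrt{j + 5} = \sqrt{5 + j}$)
$P{\left(o,m \right)} = -2 + m$ ($P{\left(o,m \right)} = -3 + \left(1 + m\right) = -2 + m$)
$\left(99 - 64\right) 2 P{\left(N{\left(2 \right)},0 \right)} 2 - 33291 = \left(99 - 64\right) 2 \left(-2 + 0\right) 2 - 33291 = 35 \cdot 2 \left(-2\right) 2 - 33291 = 35 \left(\left(-4\right) 2\right) - 33291 = 35 \left(-8\right) - 33291 = -280 - 33291 = -33571$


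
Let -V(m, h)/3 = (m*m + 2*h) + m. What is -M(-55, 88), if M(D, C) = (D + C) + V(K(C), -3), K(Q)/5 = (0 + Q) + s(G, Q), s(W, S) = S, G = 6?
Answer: 2325789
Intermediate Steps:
K(Q) = 10*Q (K(Q) = 5*((0 + Q) + Q) = 5*(Q + Q) = 5*(2*Q) = 10*Q)
V(m, h) = -6*h - 3*m - 3*m² (V(m, h) = -3*((m*m + 2*h) + m) = -3*((m² + 2*h) + m) = -3*(m + m² + 2*h) = -6*h - 3*m - 3*m²)
M(D, C) = 18 + D - 300*C² - 29*C (M(D, C) = (D + C) + (-6*(-3) - 30*C - 3*100*C²) = (C + D) + (18 - 30*C - 300*C²) = (C + D) + (18 - 300*C² - 30*C) = 18 + D - 300*C² - 29*C)
-M(-55, 88) = -(18 - 55 - 300*88² - 29*88) = -(18 - 55 - 300*7744 - 2552) = -(18 - 55 - 2323200 - 2552) = -1*(-2325789) = 2325789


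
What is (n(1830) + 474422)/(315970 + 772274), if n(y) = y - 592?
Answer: 118915/272061 ≈ 0.43709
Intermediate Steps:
n(y) = -592 + y
(n(1830) + 474422)/(315970 + 772274) = ((-592 + 1830) + 474422)/(315970 + 772274) = (1238 + 474422)/1088244 = 475660*(1/1088244) = 118915/272061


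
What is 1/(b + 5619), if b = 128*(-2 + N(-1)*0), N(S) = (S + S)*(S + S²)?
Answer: 1/5363 ≈ 0.00018646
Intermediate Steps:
N(S) = 2*S*(S + S²) (N(S) = (2*S)*(S + S²) = 2*S*(S + S²))
b = -256 (b = 128*(-2 + (2*(-1)²*(1 - 1))*0) = 128*(-2 + (2*1*0)*0) = 128*(-2 + 0*0) = 128*(-2 + 0) = 128*(-2) = -256)
1/(b + 5619) = 1/(-256 + 5619) = 1/5363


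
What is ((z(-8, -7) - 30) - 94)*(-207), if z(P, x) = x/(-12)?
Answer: 102189/4 ≈ 25547.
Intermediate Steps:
z(P, x) = -x/12 (z(P, x) = x*(-1/12) = -x/12)
((z(-8, -7) - 30) - 94)*(-207) = ((-1/12*(-7) - 30) - 94)*(-207) = ((7/12 - 30) - 94)*(-207) = (-353/12 - 94)*(-207) = -1481/12*(-207) = 102189/4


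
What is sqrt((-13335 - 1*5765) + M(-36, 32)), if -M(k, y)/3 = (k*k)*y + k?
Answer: 4*I*sqrt(8963) ≈ 378.69*I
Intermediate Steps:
M(k, y) = -3*k - 3*y*k**2 (M(k, y) = -3*((k*k)*y + k) = -3*(k**2*y + k) = -3*(y*k**2 + k) = -3*(k + y*k**2) = -3*k - 3*y*k**2)
sqrt((-13335 - 1*5765) + M(-36, 32)) = sqrt((-13335 - 1*5765) - 3*(-36)*(1 - 36*32)) = sqrt((-13335 - 5765) - 3*(-36)*(1 - 1152)) = sqrt(-19100 - 3*(-36)*(-1151)) = sqrt(-19100 - 124308) = sqrt(-143408) = 4*I*sqrt(8963)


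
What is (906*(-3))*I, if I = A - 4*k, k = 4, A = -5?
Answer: 57078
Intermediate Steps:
I = -21 (I = -5 - 4*4 = -5 - 16 = -21)
(906*(-3))*I = (906*(-3))*(-21) = -2718*(-21) = 57078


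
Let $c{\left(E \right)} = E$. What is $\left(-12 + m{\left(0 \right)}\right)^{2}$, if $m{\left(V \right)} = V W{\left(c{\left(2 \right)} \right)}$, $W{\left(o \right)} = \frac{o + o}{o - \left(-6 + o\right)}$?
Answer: $144$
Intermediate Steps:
$W{\left(o \right)} = \frac{o}{3}$ ($W{\left(o \right)} = \frac{2 o}{6} = 2 o \frac{1}{6} = \frac{o}{3}$)
$m{\left(V \right)} = \frac{2 V}{3}$ ($m{\left(V \right)} = V \frac{1}{3} \cdot 2 = V \frac{2}{3} = \frac{2 V}{3}$)
$\left(-12 + m{\left(0 \right)}\right)^{2} = \left(-12 + \frac{2}{3} \cdot 0\right)^{2} = \left(-12 + 0\right)^{2} = \left(-12\right)^{2} = 144$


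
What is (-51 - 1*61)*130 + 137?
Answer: -14423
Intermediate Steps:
(-51 - 1*61)*130 + 137 = (-51 - 61)*130 + 137 = -112*130 + 137 = -14560 + 137 = -14423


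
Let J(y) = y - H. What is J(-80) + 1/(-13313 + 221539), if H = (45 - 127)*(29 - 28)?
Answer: 416453/208226 ≈ 2.0000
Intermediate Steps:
H = -82 (H = -82*1 = -82)
J(y) = 82 + y (J(y) = y - 1*(-82) = y + 82 = 82 + y)
J(-80) + 1/(-13313 + 221539) = (82 - 80) + 1/(-13313 + 221539) = 2 + 1/208226 = 416453/208226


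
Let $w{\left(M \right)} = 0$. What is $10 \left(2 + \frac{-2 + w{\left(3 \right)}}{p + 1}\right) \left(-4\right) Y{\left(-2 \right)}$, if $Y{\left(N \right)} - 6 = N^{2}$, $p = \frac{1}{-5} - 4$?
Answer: $-1050$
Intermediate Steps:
$p = - \frac{21}{5}$ ($p = - \frac{1}{5} - 4 = - \frac{21}{5} \approx -4.2$)
$Y{\left(N \right)} = 6 + N^{2}$
$10 \left(2 + \frac{-2 + w{\left(3 \right)}}{p + 1}\right) \left(-4\right) Y{\left(-2 \right)} = 10 \left(2 + \frac{-2 + 0}{- \frac{21}{5} + 1}\right) \left(-4\right) \left(6 + \left(-2\right)^{2}\right) = 10 \left(2 - \frac{2}{- \frac{16}{5}}\right) \left(-4\right) \left(6 + 4\right) = 10 \left(2 - - \frac{5}{8}\right) \left(-4\right) 10 = 10 \left(2 + \frac{5}{8}\right) \left(-4\right) 10 = 10 \cdot \frac{21}{8} \left(-4\right) 10 = 10 \left(- \frac{21}{2}\right) 10 = \left(-105\right) 10 = -1050$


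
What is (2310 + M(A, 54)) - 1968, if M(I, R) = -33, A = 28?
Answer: 309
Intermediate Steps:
(2310 + M(A, 54)) - 1968 = (2310 - 33) - 1968 = 2277 - 1968 = 309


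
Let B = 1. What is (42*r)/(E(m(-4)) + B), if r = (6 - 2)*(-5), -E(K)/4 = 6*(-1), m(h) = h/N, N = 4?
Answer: -168/5 ≈ -33.600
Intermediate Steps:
m(h) = h/4
E(K) = 24 (E(K) = -24*(-1) = -4*(-6) = 24)
r = -20 (r = 4*(-5) = -20)
(42*r)/(E(m(-4)) + B) = (42*(-20))/(24 + 1) = -840/25 = -840*1/25 = -168/5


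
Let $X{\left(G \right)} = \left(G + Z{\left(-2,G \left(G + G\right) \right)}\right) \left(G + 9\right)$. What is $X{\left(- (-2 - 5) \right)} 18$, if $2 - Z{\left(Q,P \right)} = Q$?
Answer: $3168$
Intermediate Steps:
$Z{\left(Q,P \right)} = 2 - Q$
$X{\left(G \right)} = \left(4 + G\right) \left(9 + G\right)$ ($X{\left(G \right)} = \left(G + \left(2 - -2\right)\right) \left(G + 9\right) = \left(G + \left(2 + 2\right)\right) \left(9 + G\right) = \left(G + 4\right) \left(9 + G\right) = \left(4 + G\right) \left(9 + G\right)$)
$X{\left(- (-2 - 5) \right)} 18 = \left(36 + \left(- (-2 - 5)\right)^{2} + 13 \left(- (-2 - 5)\right)\right) 18 = \left(36 + \left(\left(-1\right) \left(-7\right)\right)^{2} + 13 \left(\left(-1\right) \left(-7\right)\right)\right) 18 = \left(36 + 7^{2} + 13 \cdot 7\right) 18 = \left(36 + 49 + 91\right) 18 = 176 \cdot 18 = 3168$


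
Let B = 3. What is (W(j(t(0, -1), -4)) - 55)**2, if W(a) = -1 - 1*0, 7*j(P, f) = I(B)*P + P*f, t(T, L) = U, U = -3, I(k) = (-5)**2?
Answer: 3136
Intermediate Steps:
I(k) = 25
t(T, L) = -3
j(P, f) = 25*P/7 + P*f/7 (j(P, f) = (25*P + P*f)/7 = 25*P/7 + P*f/7)
W(a) = -1 (W(a) = -1 + 0 = -1)
(W(j(t(0, -1), -4)) - 55)**2 = (-1 - 55)**2 = (-56)**2 = 3136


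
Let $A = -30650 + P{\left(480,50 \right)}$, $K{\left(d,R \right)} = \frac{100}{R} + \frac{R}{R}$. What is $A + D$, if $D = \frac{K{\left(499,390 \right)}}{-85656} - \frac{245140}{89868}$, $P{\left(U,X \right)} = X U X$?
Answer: $\frac{29254301579165159}{25017633576} \approx 1.1693 \cdot 10^{6}$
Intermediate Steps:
$P{\left(U,X \right)} = U X^{2}$
$K{\left(d,R \right)} = 1 + \frac{100}{R}$ ($K{\left(d,R \right)} = \frac{100}{R} + 1 = 1 + \frac{100}{R}$)
$D = - \frac{68242930441}{25017633576}$ ($D = \frac{\frac{1}{390} \left(100 + 390\right)}{-85656} - \frac{245140}{89868} = \frac{1}{390} \cdot 490 \left(- \frac{1}{85656}\right) - \frac{61285}{22467} = \frac{49}{39} \left(- \frac{1}{85656}\right) - \frac{61285}{22467} = - \frac{49}{3340584} - \frac{61285}{22467} = - \frac{68242930441}{25017633576} \approx -2.7278$)
$A = 1169350$ ($A = -30650 + 480 \cdot 50^{2} = -30650 + 480 \cdot 2500 = -30650 + 1200000 = 1169350$)
$A + D = 1169350 - \frac{68242930441}{25017633576} = \frac{29254301579165159}{25017633576}$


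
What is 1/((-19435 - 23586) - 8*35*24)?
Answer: -1/49741 ≈ -2.0104e-5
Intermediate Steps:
1/((-19435 - 23586) - 8*35*24) = 1/(-43021 - 280*24) = 1/(-43021 - 6720) = 1/(-49741) = -1/49741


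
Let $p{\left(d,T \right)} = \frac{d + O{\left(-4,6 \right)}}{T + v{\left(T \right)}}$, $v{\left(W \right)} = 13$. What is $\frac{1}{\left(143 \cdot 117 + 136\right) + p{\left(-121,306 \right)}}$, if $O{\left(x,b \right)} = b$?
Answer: $\frac{319}{5380458} \approx 5.9289 \cdot 10^{-5}$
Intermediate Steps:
$p{\left(d,T \right)} = \frac{6 + d}{13 + T}$ ($p{\left(d,T \right)} = \frac{d + 6}{T + 13} = \frac{6 + d}{13 + T}$)
$\frac{1}{\left(143 \cdot 117 + 136\right) + p{\left(-121,306 \right)}} = \frac{1}{\left(143 \cdot 117 + 136\right) + \frac{6 - 121}{13 + 306}} = \frac{1}{\left(16731 + 136\right) + \frac{1}{319} \left(-115\right)} = \frac{1}{16867 + \frac{1}{319} \left(-115\right)} = \frac{1}{16867 - \frac{115}{319}} = \frac{1}{\frac{5380458}{319}} = \frac{319}{5380458}$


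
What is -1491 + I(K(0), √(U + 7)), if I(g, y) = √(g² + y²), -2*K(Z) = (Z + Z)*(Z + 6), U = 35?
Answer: -1491 + √42 ≈ -1484.5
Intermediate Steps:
K(Z) = -Z*(6 + Z) (K(Z) = -(Z + Z)*(Z + 6)/2 = -2*Z*(6 + Z)/2 = -Z*(6 + Z))
-1491 + I(K(0), √(U + 7)) = -1491 + √((-1*0*(6 + 0))² + (√(35 + 7))²) = -1491 + √((-1*0*6)² + (√42)²) = -1491 + √(0² + 42) = -1491 + √(0 + 42) = -1491 + √42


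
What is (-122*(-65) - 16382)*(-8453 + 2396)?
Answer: 51193764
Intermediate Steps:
(-122*(-65) - 16382)*(-8453 + 2396) = (7930 - 16382)*(-6057) = -8452*(-6057) = 51193764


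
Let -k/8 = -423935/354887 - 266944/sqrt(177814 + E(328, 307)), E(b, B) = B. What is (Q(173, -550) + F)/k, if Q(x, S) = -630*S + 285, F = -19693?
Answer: -2191363480636181203885/17949359497869073092718 + 1374612474586621495264*sqrt(178121)/8974679748934536546359 ≈ 64.521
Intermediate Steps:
Q(x, S) = 285 - 630*S
k = 3391480/354887 + 2135552*sqrt(178121)/178121 (k = -8*(-423935/354887 - 266944/sqrt(177814 + 307)) = -8*(-423935*1/354887 - 266944*sqrt(178121)/178121) = -8*(-423935/354887 - 266944*sqrt(178121)/178121) = 3391480/354887 + 2135552*sqrt(178121)/178121 ≈ 5069.6)
(Q(173, -550) + F)/k = ((285 - 630*(-550)) - 19693)/(3391480/354887 + 2135552*sqrt(178121)/178121) = ((285 + 346500) - 19693)/(3391480/354887 + 2135552*sqrt(178121)/178121) = (346785 - 19693)/(3391480/354887 + 2135552*sqrt(178121)/178121) = 327092/(3391480/354887 + 2135552*sqrt(178121)/178121)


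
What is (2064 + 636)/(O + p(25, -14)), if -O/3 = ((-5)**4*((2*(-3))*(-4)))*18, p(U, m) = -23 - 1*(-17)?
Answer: -450/135001 ≈ -0.0033333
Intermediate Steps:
p(U, m) = -6 (p(U, m) = -23 + 17 = -6)
O = -810000 (O = -3*(-5)**4*((2*(-3))*(-4))*18 = -3*625*(-6*(-4))*18 = -3*625*24*18 = -45000*18 = -3*270000 = -810000)
(2064 + 636)/(O + p(25, -14)) = (2064 + 636)/(-810000 - 6) = 2700/(-810006) = 2700*(-1/810006) = -450/135001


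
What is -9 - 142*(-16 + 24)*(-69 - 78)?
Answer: 166983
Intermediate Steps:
-9 - 142*(-16 + 24)*(-69 - 78) = -9 - 1136*(-147) = -9 - 142*(-1176) = -9 + 166992 = 166983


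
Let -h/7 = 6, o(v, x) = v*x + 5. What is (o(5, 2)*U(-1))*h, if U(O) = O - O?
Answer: 0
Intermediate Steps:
o(v, x) = 5 + v*x
U(O) = 0
h = -42 (h = -7*6 = -42)
(o(5, 2)*U(-1))*h = ((5 + 5*2)*0)*(-42) = ((5 + 10)*0)*(-42) = (15*0)*(-42) = 0*(-42) = 0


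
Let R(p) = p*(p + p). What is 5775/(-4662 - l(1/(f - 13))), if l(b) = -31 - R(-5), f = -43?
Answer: -1925/1527 ≈ -1.2606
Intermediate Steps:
R(p) = 2*p² (R(p) = p*(2*p) = 2*p²)
l(b) = -81 (l(b) = -31 - 2*(-5)² = -31 - 2*25 = -31 - 1*50 = -31 - 50 = -81)
5775/(-4662 - l(1/(f - 13))) = 5775/(-4662 - 1*(-81)) = 5775/(-4662 + 81) = 5775/(-4581) = 5775*(-1/4581) = -1925/1527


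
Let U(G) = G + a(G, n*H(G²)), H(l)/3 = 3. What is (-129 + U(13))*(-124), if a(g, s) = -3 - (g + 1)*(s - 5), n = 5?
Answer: 84196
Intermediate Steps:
H(l) = 9 (H(l) = 3*3 = 9)
a(g, s) = -3 - (1 + g)*(-5 + s)
U(G) = -43 - 39*G (U(G) = G + (2 - 5*9 + 5*G - G*5*9) = G + (2 - 1*45 + 5*G - 1*G*45) = G + (2 - 45 + 5*G - 45*G) = G + (-43 - 40*G) = -43 - 39*G)
(-129 + U(13))*(-124) = (-129 + (-43 - 39*13))*(-124) = (-129 + (-43 - 507))*(-124) = (-129 - 550)*(-124) = -679*(-124) = 84196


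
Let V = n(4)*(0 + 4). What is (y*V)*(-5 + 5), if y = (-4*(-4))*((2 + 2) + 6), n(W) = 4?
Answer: 0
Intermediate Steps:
V = 16 (V = 4*(0 + 4) = 4*4 = 16)
y = 160 (y = 16*(4 + 6) = 16*10 = 160)
(y*V)*(-5 + 5) = (160*16)*(-5 + 5) = 2560*0 = 0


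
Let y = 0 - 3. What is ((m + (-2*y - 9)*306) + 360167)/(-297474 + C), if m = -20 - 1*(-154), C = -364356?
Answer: -359383/661830 ≈ -0.54301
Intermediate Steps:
y = -3
m = 134 (m = -20 + 154 = 134)
((m + (-2*y - 9)*306) + 360167)/(-297474 + C) = ((134 + (-2*(-3) - 9)*306) + 360167)/(-297474 - 364356) = ((134 + (6 - 9)*306) + 360167)/(-661830) = ((134 - 3*306) + 360167)*(-1/661830) = ((134 - 918) + 360167)*(-1/661830) = (-784 + 360167)*(-1/661830) = 359383*(-1/661830) = -359383/661830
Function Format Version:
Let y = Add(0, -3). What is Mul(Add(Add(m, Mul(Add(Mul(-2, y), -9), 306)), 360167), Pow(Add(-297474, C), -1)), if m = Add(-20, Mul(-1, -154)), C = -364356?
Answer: Rational(-359383, 661830) ≈ -0.54301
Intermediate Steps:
y = -3
m = 134 (m = Add(-20, 154) = 134)
Mul(Add(Add(m, Mul(Add(Mul(-2, y), -9), 306)), 360167), Pow(Add(-297474, C), -1)) = Mul(Add(Add(134, Mul(Add(Mul(-2, -3), -9), 306)), 360167), Pow(Add(-297474, -364356), -1)) = Mul(Add(Add(134, Mul(Add(6, -9), 306)), 360167), Pow(-661830, -1)) = Mul(Add(Add(134, Mul(-3, 306)), 360167), Rational(-1, 661830)) = Mul(Add(Add(134, -918), 360167), Rational(-1, 661830)) = Mul(Add(-784, 360167), Rational(-1, 661830)) = Mul(359383, Rational(-1, 661830)) = Rational(-359383, 661830)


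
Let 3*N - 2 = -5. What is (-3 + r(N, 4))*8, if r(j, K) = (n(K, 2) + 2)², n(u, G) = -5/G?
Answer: -22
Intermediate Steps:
N = -1 (N = ⅔ + (⅓)*(-5) = ⅔ - 5/3 = -1)
r(j, K) = ¼ (r(j, K) = (-5/2 + 2)² = (-½)² = ¼)
(-3 + r(N, 4))*8 = (-3 + ¼)*8 = -11/4*8 = -22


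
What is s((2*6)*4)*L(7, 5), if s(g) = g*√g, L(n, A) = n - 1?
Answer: 1152*√3 ≈ 1995.3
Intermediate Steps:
L(n, A) = -1 + n
s(g) = g^(3/2)
s((2*6)*4)*L(7, 5) = ((2*6)*4)^(3/2)*(-1 + 7) = (12*4)^(3/2)*6 = 48^(3/2)*6 = (192*√3)*6 = 1152*√3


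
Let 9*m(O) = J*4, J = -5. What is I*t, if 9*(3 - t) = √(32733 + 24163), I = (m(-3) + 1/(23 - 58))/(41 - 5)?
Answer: -709/3780 + 1418*√889/25515 ≈ 1.4695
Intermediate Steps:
m(O) = -20/9 (m(O) = (-5*4)/9 = (⅑)*(-20) = -20/9)
I = -709/11340 (I = (-20/9 + 1/(23 - 58))/(41 - 5) = (-20/9 + 1/(-35))/36 = (-20/9 - 1/35)*(1/36) = -709/315*1/36 = -709/11340 ≈ -0.062522)
t = 3 - 8*√889/9 (t = 3 - √(32733 + 24163)/9 = 3 - 8*√889/9 ≈ -23.503)
I*t = -709*(3 - 8*√889/9)/11340 = -709/3780 + 1418*√889/25515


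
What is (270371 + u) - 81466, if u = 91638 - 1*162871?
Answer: 117672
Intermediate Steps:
u = -71233 (u = 91638 - 162871 = -71233)
(270371 + u) - 81466 = (270371 - 71233) - 81466 = 199138 - 81466 = 117672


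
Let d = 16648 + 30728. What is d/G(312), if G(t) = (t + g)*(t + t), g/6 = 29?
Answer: 329/2106 ≈ 0.15622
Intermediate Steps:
g = 174 (g = 6*29 = 174)
G(t) = 2*t*(174 + t) (G(t) = (t + 174)*(t + t) = (174 + t)*(2*t) = 2*t*(174 + t))
d = 47376
d/G(312) = 47376/((2*312*(174 + 312))) = 47376/((2*312*486)) = 47376/303264 = 47376*(1/303264) = 329/2106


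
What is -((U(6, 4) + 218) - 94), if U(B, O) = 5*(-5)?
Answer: -99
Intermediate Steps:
U(B, O) = -25
-((U(6, 4) + 218) - 94) = -((-25 + 218) - 94) = -(193 - 94) = -1*99 = -99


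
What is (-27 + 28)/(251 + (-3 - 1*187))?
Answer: 1/61 ≈ 0.016393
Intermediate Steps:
(-27 + 28)/(251 + (-3 - 1*187)) = 1/(251 + (-3 - 187)) = 1/(251 - 190) = 1/61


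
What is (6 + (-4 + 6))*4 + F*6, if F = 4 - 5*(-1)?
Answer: 86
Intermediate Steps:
F = 9 (F = 4 + 5 = 9)
(6 + (-4 + 6))*4 + F*6 = (6 + (-4 + 6))*4 + 9*6 = (6 + 2)*4 + 54 = 8*4 + 54 = 32 + 54 = 86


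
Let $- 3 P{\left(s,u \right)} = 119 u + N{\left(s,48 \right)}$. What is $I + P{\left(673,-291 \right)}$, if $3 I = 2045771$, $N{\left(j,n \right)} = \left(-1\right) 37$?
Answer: $693479$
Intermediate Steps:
$N{\left(j,n \right)} = -37$
$P{\left(s,u \right)} = \frac{37}{3} - \frac{119 u}{3}$ ($P{\left(s,u \right)} = - \frac{119 u - 37}{3} = - \frac{-37 + 119 u}{3} = \frac{37}{3} - \frac{119 u}{3}$)
$I = \frac{2045771}{3}$ ($I = \frac{1}{3} \cdot 2045771 = \frac{2045771}{3} \approx 6.8192 \cdot 10^{5}$)
$I + P{\left(673,-291 \right)} = \frac{2045771}{3} + \left(\frac{37}{3} - -11543\right) = \frac{2045771}{3} + \left(\frac{37}{3} + 11543\right) = \frac{2045771}{3} + \frac{34666}{3} = 693479$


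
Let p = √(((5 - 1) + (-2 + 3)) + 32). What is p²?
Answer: 37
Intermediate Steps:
p = √37 (p = √((4 + 1) + 32) = √(5 + 32) = √37 ≈ 6.0828)
p² = (√37)² = 37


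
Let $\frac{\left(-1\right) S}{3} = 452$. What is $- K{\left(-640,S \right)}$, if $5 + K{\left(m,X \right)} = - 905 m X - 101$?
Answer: $785395306$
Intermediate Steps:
$S = -1356$ ($S = \left(-3\right) 452 = -1356$)
$K{\left(m,X \right)} = -106 - 905 X m$ ($K{\left(m,X \right)} = -5 + \left(- 905 m X - 101\right) = -5 - \left(101 + 905 X m\right) = -106 - 905 X m$)
$- K{\left(-640,S \right)} = - (-106 - \left(-1227180\right) \left(-640\right)) = - (-106 - 785395200) = \left(-1\right) \left(-785395306\right) = 785395306$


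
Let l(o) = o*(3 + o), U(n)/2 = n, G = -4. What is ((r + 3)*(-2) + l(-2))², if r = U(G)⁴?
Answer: 67240000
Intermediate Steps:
U(n) = 2*n
r = 4096 (r = (2*(-4))⁴ = (-8)⁴ = 4096)
((r + 3)*(-2) + l(-2))² = ((4096 + 3)*(-2) - 2*(3 - 2))² = (4099*(-2) - 2*1)² = (-8198 - 2)² = (-8200)² = 67240000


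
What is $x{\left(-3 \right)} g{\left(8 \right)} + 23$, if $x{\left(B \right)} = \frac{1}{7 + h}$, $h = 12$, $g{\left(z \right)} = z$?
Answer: $\frac{445}{19} \approx 23.421$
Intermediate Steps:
$x{\left(B \right)} = \frac{1}{19}$ ($x{\left(B \right)} = \frac{1}{7 + 12} = \frac{1}{19}$)
$x{\left(-3 \right)} g{\left(8 \right)} + 23 = \frac{1}{19} \cdot 8 + 23 = \frac{8}{19} + 23 = \frac{445}{19}$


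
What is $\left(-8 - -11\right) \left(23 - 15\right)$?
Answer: $24$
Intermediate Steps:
$\left(-8 - -11\right) \left(23 - 15\right) = \left(-8 + 11\right) 8 = 3 \cdot 8 = 24$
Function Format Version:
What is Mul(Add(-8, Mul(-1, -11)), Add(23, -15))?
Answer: 24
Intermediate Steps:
Mul(Add(-8, Mul(-1, -11)), Add(23, -15)) = Mul(Add(-8, 11), 8) = Mul(3, 8) = 24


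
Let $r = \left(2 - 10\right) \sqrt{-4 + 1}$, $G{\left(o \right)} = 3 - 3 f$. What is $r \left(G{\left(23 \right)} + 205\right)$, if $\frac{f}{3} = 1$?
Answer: $- 1592 i \sqrt{3} \approx - 2757.4 i$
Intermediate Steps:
$f = 3$ ($f = 3 \cdot 1 = 3$)
$G{\left(o \right)} = -6$ ($G{\left(o \right)} = 3 - 9 = -6$)
$r = - 8 i \sqrt{3}$ ($r = - 8 \sqrt{-3} = - 8 i \sqrt{3} \approx - 13.856 i$)
$r \left(G{\left(23 \right)} + 205\right) = - 8 i \sqrt{3} \left(-6 + 205\right) = - 8 i \sqrt{3} \cdot 199 = - 1592 i \sqrt{3}$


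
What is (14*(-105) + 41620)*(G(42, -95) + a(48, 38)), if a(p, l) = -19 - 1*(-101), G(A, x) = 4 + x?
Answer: -361350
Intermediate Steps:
a(p, l) = 82 (a(p, l) = -19 + 101 = 82)
(14*(-105) + 41620)*(G(42, -95) + a(48, 38)) = (14*(-105) + 41620)*((4 - 95) + 82) = (-1470 + 41620)*(-91 + 82) = 40150*(-9) = -361350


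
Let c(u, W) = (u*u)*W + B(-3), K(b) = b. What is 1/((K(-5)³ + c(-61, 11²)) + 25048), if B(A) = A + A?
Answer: 1/475158 ≈ 2.1046e-6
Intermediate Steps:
B(A) = 2*A
c(u, W) = -6 + W*u² (c(u, W) = (u*u)*W + 2*(-3) = u²*W - 6 = W*u² - 6 = -6 + W*u²)
1/((K(-5)³ + c(-61, 11²)) + 25048) = 1/(((-5)³ + (-6 + 11²*(-61)²)) + 25048) = 1/((-125 + (-6 + 121*3721)) + 25048) = 1/((-125 + (-6 + 450241)) + 25048) = 1/((-125 + 450235) + 25048) = 1/(450110 + 25048) = 1/475158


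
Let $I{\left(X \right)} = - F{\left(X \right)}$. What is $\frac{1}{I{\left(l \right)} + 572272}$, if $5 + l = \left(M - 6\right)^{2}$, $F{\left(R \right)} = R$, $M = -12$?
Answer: $\frac{1}{571953} \approx 1.7484 \cdot 10^{-6}$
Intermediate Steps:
$l = 319$ ($l = -5 + \left(-12 - 6\right)^{2} = -5 + \left(-18\right)^{2} = -5 + 324 = 319$)
$I{\left(X \right)} = - X$
$\frac{1}{I{\left(l \right)} + 572272} = \frac{1}{\left(-1\right) 319 + 572272} = \frac{1}{-319 + 572272} = \frac{1}{571953}$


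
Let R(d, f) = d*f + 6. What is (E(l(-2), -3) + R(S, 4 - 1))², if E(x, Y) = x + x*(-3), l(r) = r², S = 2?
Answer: 16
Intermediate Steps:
R(d, f) = 6 + d*f
E(x, Y) = -2*x (E(x, Y) = x - 3*x = -2*x)
(E(l(-2), -3) + R(S, 4 - 1))² = (-2*(-2)² + (6 + 2*(4 - 1)))² = (-2*4 + (6 + 2*3))² = (-8 + (6 + 6))² = (-8 + 12)² = 4² = 16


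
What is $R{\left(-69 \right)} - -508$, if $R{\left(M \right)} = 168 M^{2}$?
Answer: $800356$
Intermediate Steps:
$R{\left(-69 \right)} - -508 = 168 \left(-69\right)^{2} - -508 = 168 \cdot 4761 + 508 = 799848 + 508 = 800356$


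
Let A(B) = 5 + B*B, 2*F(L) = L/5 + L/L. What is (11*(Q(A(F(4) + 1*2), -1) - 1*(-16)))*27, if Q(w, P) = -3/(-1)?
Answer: 5643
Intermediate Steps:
F(L) = ½ + L/10 (F(L) = (L/5 + L/L)/2 = (L*(⅕) + 1)/2 = (L/5 + 1)/2 = (1 + L/5)/2 = ½ + L/10)
A(B) = 5 + B²
Q(w, P) = 3 (Q(w, P) = -3*(-1) = 3)
(11*(Q(A(F(4) + 1*2), -1) - 1*(-16)))*27 = (11*(3 - 1*(-16)))*27 = (11*(3 + 16))*27 = (11*19)*27 = 209*27 = 5643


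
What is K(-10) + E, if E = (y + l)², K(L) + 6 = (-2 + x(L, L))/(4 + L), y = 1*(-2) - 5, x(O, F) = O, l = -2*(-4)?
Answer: -3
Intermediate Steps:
l = 8
y = -7 (y = -2 - 5 = -7)
K(L) = -6 + (-2 + L)/(4 + L)
E = 1 (E = (-7 + 8)² = 1² = 1)
K(-10) + E = (-26 - 5*(-10))/(4 - 10) + 1 = (-26 + 50)/(-6) + 1 = -⅙*24 + 1 = -4 + 1 = -3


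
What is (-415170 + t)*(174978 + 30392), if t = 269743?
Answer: -29866342990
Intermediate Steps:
(-415170 + t)*(174978 + 30392) = (-415170 + 269743)*(174978 + 30392) = -145427*205370 = -29866342990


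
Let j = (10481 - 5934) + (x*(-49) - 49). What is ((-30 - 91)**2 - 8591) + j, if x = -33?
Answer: 12165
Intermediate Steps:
j = 6115 (j = (10481 - 5934) + (-33*(-49) - 49) = 4547 + (1617 - 49) = 4547 + 1568 = 6115)
((-30 - 91)**2 - 8591) + j = ((-30 - 91)**2 - 8591) + 6115 = ((-121)**2 - 8591) + 6115 = (14641 - 8591) + 6115 = 6050 + 6115 = 12165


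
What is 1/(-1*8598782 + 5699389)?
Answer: -1/2899393 ≈ -3.4490e-7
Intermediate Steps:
1/(-1*8598782 + 5699389) = 1/(-8598782 + 5699389) = 1/(-2899393) = -1/2899393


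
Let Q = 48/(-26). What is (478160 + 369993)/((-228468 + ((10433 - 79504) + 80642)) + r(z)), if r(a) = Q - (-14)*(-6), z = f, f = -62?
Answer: -11025989/2820777 ≈ -3.9088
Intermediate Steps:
Q = -24/13 (Q = 48*(-1/26) = -24/13 ≈ -1.8462)
z = -62
r(a) = -1116/13 (r(a) = -24/13 - (-14)*(-6) = -24/13 - 1*84 = -24/13 - 84 = -1116/13)
(478160 + 369993)/((-228468 + ((10433 - 79504) + 80642)) + r(z)) = (478160 + 369993)/((-228468 + ((10433 - 79504) + 80642)) - 1116/13) = 848153/((-228468 + (-69071 + 80642)) - 1116/13) = 848153/((-228468 + 11571) - 1116/13) = 848153/(-216897 - 1116/13) = 848153/(-2820777/13) = 848153*(-13/2820777) = -11025989/2820777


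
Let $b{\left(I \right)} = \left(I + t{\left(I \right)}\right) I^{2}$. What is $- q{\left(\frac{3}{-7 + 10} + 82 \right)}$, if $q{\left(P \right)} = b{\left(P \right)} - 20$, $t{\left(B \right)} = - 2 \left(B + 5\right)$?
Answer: $640697$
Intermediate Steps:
$t{\left(B \right)} = -10 - 2 B$ ($t{\left(B \right)} = - 2 \left(5 + B\right) = -10 - 2 B$)
$b{\left(I \right)} = I^{2} \left(-10 - I\right)$ ($b{\left(I \right)} = \left(I - \left(10 + 2 I\right)\right) I^{2} = \left(-10 - I\right) I^{2} = I^{2} \left(-10 - I\right)$)
$q{\left(P \right)} = -20 + P^{2} \left(-10 - P\right)$ ($q{\left(P \right)} = P^{2} \left(-10 - P\right) - 20 = -20 + P^{2} \left(-10 - P\right)$)
$- q{\left(\frac{3}{-7 + 10} + 82 \right)} = - (-20 - \left(\frac{3}{-7 + 10} + 82\right)^{2} \left(10 + \left(\frac{3}{-7 + 10} + 82\right)\right)) = - (-20 - \left(\frac{3}{3} + 82\right)^{2} \left(10 + \left(\frac{3}{3} + 82\right)\right)) = - (-20 - \left(3 \cdot \frac{1}{3} + 82\right)^{2} \left(10 + \left(3 \cdot \frac{1}{3} + 82\right)\right)) = - (-20 - \left(1 + 82\right)^{2} \left(10 + \left(1 + 82\right)\right)) = - (-20 - 83^{2} \left(10 + 83\right)) = - (-20 - 6889 \cdot 93) = - (-20 - 640677) = \left(-1\right) \left(-640697\right) = 640697$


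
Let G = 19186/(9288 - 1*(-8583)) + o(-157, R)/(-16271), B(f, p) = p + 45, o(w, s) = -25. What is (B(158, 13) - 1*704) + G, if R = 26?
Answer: -187530638305/290779041 ≈ -644.92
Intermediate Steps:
B(f, p) = 45 + p
G = 312622181/290779041 (G = 19186/(9288 - 1*(-8583)) - 25/(-16271) = 19186/(9288 + 8583) - 25*(-1/16271) = 19186/17871 + 25/16271 = 312622181/290779041 ≈ 1.0751)
(B(158, 13) - 1*704) + G = ((45 + 13) - 1*704) + 312622181/290779041 = (58 - 704) + 312622181/290779041 = -646 + 312622181/290779041 = -187530638305/290779041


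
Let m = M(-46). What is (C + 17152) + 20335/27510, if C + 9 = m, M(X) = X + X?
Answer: 13402667/786 ≈ 17052.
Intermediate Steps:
M(X) = 2*X
m = -92 (m = 2*(-46) = -92)
C = -101 (C = -9 - 92 = -101)
(C + 17152) + 20335/27510 = (-101 + 17152) + 20335/27510 = 17051 + 20335*(1/27510) = 17051 + 581/786 = 13402667/786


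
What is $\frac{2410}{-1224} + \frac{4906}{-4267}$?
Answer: $- \frac{479071}{153612} \approx -3.1187$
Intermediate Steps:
$\frac{2410}{-1224} + \frac{4906}{-4267} = 2410 \left(- \frac{1}{1224}\right) + 4906 \left(- \frac{1}{4267}\right) = - \frac{1205}{612} - \frac{4906}{4267} = - \frac{479071}{153612}$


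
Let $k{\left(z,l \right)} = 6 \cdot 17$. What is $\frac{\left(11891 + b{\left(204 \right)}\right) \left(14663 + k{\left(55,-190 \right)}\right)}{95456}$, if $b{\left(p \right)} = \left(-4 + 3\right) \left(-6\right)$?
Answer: $\frac{175659205}{95456} \approx 1840.2$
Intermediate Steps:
$b{\left(p \right)} = 6$ ($b{\left(p \right)} = \left(-1\right) \left(-6\right) = 6$)
$k{\left(z,l \right)} = 102$
$\frac{\left(11891 + b{\left(204 \right)}\right) \left(14663 + k{\left(55,-190 \right)}\right)}{95456} = \frac{\left(11891 + 6\right) \left(14663 + 102\right)}{95456} = 11897 \cdot 14765 \cdot \frac{1}{95456} = 175659205 \cdot \frac{1}{95456} = \frac{175659205}{95456}$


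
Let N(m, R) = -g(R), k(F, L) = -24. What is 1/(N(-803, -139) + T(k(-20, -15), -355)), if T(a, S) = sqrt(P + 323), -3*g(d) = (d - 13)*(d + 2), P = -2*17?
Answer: 3/20875 ≈ 0.00014371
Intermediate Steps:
P = -34
g(d) = -(-13 + d)*(2 + d)/3 (g(d) = -(d - 13)*(d + 2)/3 = -(-13 + d)*(2 + d)/3)
T(a, S) = 17 (T(a, S) = sqrt(-34 + 323) = sqrt(289) = 17)
N(m, R) = -26/3 - 11*R/3 + R**2/3 (N(m, R) = -(26/3 - R**2/3 + 11*R/3) = -26/3 - 11*R/3 + R**2/3)
1/(N(-803, -139) + T(k(-20, -15), -355)) = 1/((-26/3 - 11/3*(-139) + (1/3)*(-139)**2) + 17) = 1/((-26/3 + 1529/3 + (1/3)*19321) + 17) = 1/((-26/3 + 1529/3 + 19321/3) + 17) = 1/(20824/3 + 17) = 1/(20875/3) = 3/20875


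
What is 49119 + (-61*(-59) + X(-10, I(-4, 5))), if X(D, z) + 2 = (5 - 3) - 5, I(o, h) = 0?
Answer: 52713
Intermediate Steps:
X(D, z) = -5 (X(D, z) = -2 + ((5 - 3) - 5) = -2 + (2 - 5) = -2 - 3 = -5)
49119 + (-61*(-59) + X(-10, I(-4, 5))) = 49119 + (-61*(-59) - 5) = 49119 + (3599 - 5) = 49119 + 3594 = 52713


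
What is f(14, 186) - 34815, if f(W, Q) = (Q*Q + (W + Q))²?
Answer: 1210726801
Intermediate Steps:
f(W, Q) = (Q + W + Q²)² (f(W, Q) = (Q² + (Q + W))² = (Q + W + Q²)²)
f(14, 186) - 34815 = (186 + 14 + 186²)² - 34815 = (186 + 14 + 34596)² - 34815 = 34796² - 34815 = 1210761616 - 34815 = 1210726801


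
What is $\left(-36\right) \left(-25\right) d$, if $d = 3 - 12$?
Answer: $-8100$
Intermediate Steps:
$d = -9$ ($d = 3 - 12 = -9$)
$\left(-36\right) \left(-25\right) d = \left(-36\right) \left(-25\right) \left(-9\right) = 900 \left(-9\right) = -8100$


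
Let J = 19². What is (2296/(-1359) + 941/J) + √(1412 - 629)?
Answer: 449963/490599 + 3*√87 ≈ 28.899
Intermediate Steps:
J = 361
(2296/(-1359) + 941/J) + √(1412 - 629) = (2296/(-1359) + 941/361) + √(1412 - 629) = (2296*(-1/1359) + 941*(1/361)) + √783 = (-2296/1359 + 941/361) + 3*√87 = 449963/490599 + 3*√87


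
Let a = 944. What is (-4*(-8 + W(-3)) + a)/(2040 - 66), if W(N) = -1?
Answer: 70/141 ≈ 0.49645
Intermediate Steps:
(-4*(-8 + W(-3)) + a)/(2040 - 66) = (-4*(-8 - 1) + 944)/(2040 - 66) = (-4*(-9) + 944)/1974 = (36 + 944)*(1/1974) = 980*(1/1974) = 70/141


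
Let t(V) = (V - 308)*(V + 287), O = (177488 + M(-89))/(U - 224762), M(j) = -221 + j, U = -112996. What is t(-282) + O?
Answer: -498281639/168879 ≈ -2950.5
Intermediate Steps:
O = -88589/168879 (O = (177488 + (-221 - 89))/(-112996 - 224762) = (177488 - 310)/(-337758) = 177178*(-1/337758) = -88589/168879 ≈ -0.52457)
t(V) = (-308 + V)*(287 + V)
t(-282) + O = (-88396 + (-282)² - 21*(-282)) - 88589/168879 = (-88396 + 79524 + 5922) - 88589/168879 = -2950 - 88589/168879 = -498281639/168879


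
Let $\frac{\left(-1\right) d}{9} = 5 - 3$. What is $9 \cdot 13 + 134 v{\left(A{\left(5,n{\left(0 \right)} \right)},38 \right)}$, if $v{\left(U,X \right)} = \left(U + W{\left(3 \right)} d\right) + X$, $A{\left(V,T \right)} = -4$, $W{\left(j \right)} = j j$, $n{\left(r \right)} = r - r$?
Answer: $-17035$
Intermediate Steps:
$n{\left(r \right)} = 0$
$W{\left(j \right)} = j^{2}$
$d = -18$ ($d = - 9 \left(5 - 3\right) = \left(-9\right) 2 = -18$)
$v{\left(U,X \right)} = -162 + U + X$ ($v{\left(U,X \right)} = \left(U + 3^{2} \left(-18\right)\right) + X = \left(U + 9 \left(-18\right)\right) + X = \left(U - 162\right) + X = \left(-162 + U\right) + X = -162 + U + X$)
$9 \cdot 13 + 134 v{\left(A{\left(5,n{\left(0 \right)} \right)},38 \right)} = 9 \cdot 13 + 134 \left(-162 - 4 + 38\right) = 117 + 134 \left(-128\right) = 117 - 17152 = -17035$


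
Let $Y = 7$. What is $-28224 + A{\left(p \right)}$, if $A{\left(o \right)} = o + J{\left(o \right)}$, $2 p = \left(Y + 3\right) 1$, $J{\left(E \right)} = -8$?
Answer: $-28227$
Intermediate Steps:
$p = 5$ ($p = \frac{\left(7 + 3\right) 1}{2} = \frac{10 \cdot 1}{2} = \frac{1}{2} \cdot 10 = 5$)
$A{\left(o \right)} = -8 + o$ ($A{\left(o \right)} = o - 8 = -8 + o$)
$-28224 + A{\left(p \right)} = -28224 + \left(-8 + 5\right) = -28224 - 3 = -28227$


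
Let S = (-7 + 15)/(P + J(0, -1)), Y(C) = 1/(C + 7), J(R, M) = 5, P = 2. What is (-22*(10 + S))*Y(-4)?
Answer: -572/7 ≈ -81.714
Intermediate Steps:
Y(C) = 1/(7 + C)
S = 8/7 (S = (-7 + 15)/(2 + 5) = 8/7 ≈ 1.1429)
(-22*(10 + S))*Y(-4) = (-22*(10 + 8/7))/(7 - 4) = -22*78/7/3 = -1716/7*⅓ = -572/7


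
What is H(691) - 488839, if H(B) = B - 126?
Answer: -488274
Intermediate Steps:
H(B) = -126 + B
H(691) - 488839 = (-126 + 691) - 488839 = 565 - 488839 = -488274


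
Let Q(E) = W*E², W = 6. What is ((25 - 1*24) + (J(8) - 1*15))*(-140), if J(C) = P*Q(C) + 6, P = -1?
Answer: 54880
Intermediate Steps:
Q(E) = 6*E²
J(C) = 6 - 6*C² (J(C) = -6*C² + 6 = 6 - 6*C²)
((25 - 1*24) + (J(8) - 1*15))*(-140) = ((25 - 1*24) + ((6 - 6*8²) - 1*15))*(-140) = ((25 - 24) + ((6 - 6*64) - 15))*(-140) = (1 + ((6 - 384) - 15))*(-140) = (1 + (-378 - 15))*(-140) = (1 - 393)*(-140) = -392*(-140) = 54880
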